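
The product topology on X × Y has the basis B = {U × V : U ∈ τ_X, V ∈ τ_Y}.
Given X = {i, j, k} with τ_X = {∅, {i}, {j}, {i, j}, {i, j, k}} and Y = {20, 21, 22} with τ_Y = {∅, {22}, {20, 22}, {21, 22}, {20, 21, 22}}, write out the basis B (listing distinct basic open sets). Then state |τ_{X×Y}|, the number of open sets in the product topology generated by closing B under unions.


Basis B = {∅ × ∅, {i} × {22}, {j} × {22}, {i} × {20, 22}, {i} × {21, 22}, {i, j} × {22}, {j} × {20, 22}, {j} × {21, 22}, {i} × {20, 21, 22}, {i, j, k} × {22}, {j} × {20, 21, 22}, {i, j} × {20, 22}, {i, j} × {21, 22}, {i, j} × {20, 21, 22}, {i, j, k} × {20, 22}, {i, j, k} × {21, 22}, {i, j, k} × {20, 21, 22}}; |τ_{X×Y}| = 50.

Enumerate products U × V with U ∈ τ_X, V ∈ τ_Y (deduplicated):
  ∅ × ∅ = {} (∅)
  {i} × {22} = {(i,22)}
  {j} × {22} = {(j,22)}
  {i} × {20, 22} = {(i,20), (i,22)}
  {i} × {21, 22} = {(i,21), (i,22)}
  {i, j} × {22} = {(i,22), (j,22)}
  {j} × {20, 22} = {(j,20), (j,22)}
  {j} × {21, 22} = {(j,21), (j,22)}
  {i} × {20, 21, 22} = {(i,20), (i,21), (i,22)}
  {i, j, k} × {22} = {(i,22), (j,22), (k,22)}
  {j} × {20, 21, 22} = {(j,20), (j,21), (j,22)}
  {i, j} × {20, 22} = {(i,20), (i,22), (j,20), (j,22)}
  {i, j} × {21, 22} = {(i,21), (i,22), (j,21), (j,22)}
  {i, j} × {20, 21, 22} = {(i,20), (i,21), (i,22), (j,20), (j,21), (j,22)}
  {i, j, k} × {20, 22} = {(i,20), (i,22), (j,20), (j,22), (k,20), (k,22)}
  {i, j, k} × {21, 22} = {(i,21), (i,22), (j,21), (j,22), (k,21), (k,22)}
  {i, j, k} × {20, 21, 22} = {(i,20), (i,21), (i,22), (j,20), (j,21), (j,22), (k,20), (k,21), (k,22)}
These 17 distinct sets form the basis B.
Close under arbitrary unions to get τ_{X×Y}; counting gives |τ_{X×Y}| = 50.


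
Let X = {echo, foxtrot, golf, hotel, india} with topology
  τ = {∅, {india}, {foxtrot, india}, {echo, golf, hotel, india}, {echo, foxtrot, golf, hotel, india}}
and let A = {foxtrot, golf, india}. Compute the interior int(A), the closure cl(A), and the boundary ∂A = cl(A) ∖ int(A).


int(A) = {foxtrot, india}, cl(A) = {echo, foxtrot, golf, hotel, india}, ∂A = {echo, golf, hotel}.

Closed sets in (X, τ) are complements of opens:
  closed(X, τ) = {∅, {foxtrot}, {echo, golf, hotel}, {echo, foxtrot, golf, hotel}, {echo, foxtrot, golf, hotel, india}}.
int(A) = ⋃ {U ∈ τ : U ⊆ A}. Opens contained in A: ∅, {india}, {foxtrot, india}.
Taking the union of these: int(A) = {foxtrot, india}.
cl(A) = ⋂ {C closed : A ⊆ C}. Closed sets containing A: {echo, foxtrot, golf, hotel, india}.
Intersecting these: cl(A) = {echo, foxtrot, golf, hotel, india}.
∂A = cl(A) ∖ int(A) = {echo, foxtrot, golf, hotel, india} ∖ {foxtrot, india} = {echo, golf, hotel}.


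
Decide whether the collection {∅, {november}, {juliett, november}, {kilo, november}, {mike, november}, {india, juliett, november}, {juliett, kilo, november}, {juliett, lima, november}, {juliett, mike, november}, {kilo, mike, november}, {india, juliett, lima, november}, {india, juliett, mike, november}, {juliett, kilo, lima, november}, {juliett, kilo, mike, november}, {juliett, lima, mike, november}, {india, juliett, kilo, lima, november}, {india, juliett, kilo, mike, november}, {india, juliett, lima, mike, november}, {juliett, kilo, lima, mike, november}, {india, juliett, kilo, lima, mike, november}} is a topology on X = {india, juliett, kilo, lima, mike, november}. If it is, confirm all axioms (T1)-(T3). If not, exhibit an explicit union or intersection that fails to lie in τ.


τ is NOT a topology on X.

Axiom (T1): ∅ ∈ τ? Yes; X ∈ τ? Yes.
Axiom (T2/T3): check pairwise unions and intersections of members of τ.
Counterexample for (T2): {kilo, november} ∪ {india, juliett, november} = {india, juliett, kilo, november} ∉ τ. Therefore τ is NOT a topology.


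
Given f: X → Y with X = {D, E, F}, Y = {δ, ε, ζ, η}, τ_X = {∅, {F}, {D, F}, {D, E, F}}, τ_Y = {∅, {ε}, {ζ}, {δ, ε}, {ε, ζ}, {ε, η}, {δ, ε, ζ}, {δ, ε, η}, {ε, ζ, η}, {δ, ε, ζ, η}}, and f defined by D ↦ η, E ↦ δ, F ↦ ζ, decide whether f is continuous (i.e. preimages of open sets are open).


f is NOT continuous.

Compute f^{-1}(U) for each U ∈ τ_Y:
  U = ∅: f^{-1}(U) = ∅ ∈ τ_X ✓.
  U = {ε}: f^{-1}(U) = ∅ ∈ τ_X ✓.
  U = {ζ}: f^{-1}(U) = {F} ∈ τ_X ✓.
  U = {δ, ε}: f^{-1}(U) = {E} ∉ τ_X ✗.
  U = {ε, ζ}: f^{-1}(U) = {F} ∈ τ_X ✓.
  U = {ε, η}: f^{-1}(U) = {D} ∉ τ_X ✗.
  U = {δ, ε, ζ}: f^{-1}(U) = {E, F} ∉ τ_X ✗.
  U = {δ, ε, η}: f^{-1}(U) = {D, E} ∉ τ_X ✗.
  U = {ε, ζ, η}: f^{-1}(U) = {D, F} ∈ τ_X ✓.
  U = {δ, ε, ζ, η}: f^{-1}(U) = {D, E, F} ∈ τ_X ✓.
Found U = {δ, ε} with f^{-1}(U) = {E} not in τ_X. Therefore f is NOT continuous.


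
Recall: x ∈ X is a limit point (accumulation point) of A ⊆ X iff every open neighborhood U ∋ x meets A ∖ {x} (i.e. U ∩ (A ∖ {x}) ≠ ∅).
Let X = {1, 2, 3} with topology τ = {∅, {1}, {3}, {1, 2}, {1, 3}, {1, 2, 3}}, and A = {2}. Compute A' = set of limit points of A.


A' = ∅

For each x ∈ X, list the open sets U ∈ τ with x ∈ U, then check whether U ∩ (A ∖ {x}) ≠ ∅ for every such U.
  x = 1: open {1} ∋ x has {1} ∩ (A ∖ {1}) = ∅, so x is NOT a limit point.
  x = 2: open {1, 2} ∋ x has {1, 2} ∩ (A ∖ {2}) = ∅, so x is NOT a limit point.
  x = 3: open {3} ∋ x has {3} ∩ (A ∖ {3}) = ∅, so x is NOT a limit point.
Collecting: A' = ∅.


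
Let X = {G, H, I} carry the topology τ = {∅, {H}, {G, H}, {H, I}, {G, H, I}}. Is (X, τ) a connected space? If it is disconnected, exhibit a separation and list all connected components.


(X, τ) is connected.

Find clopen sets (U ∈ τ with X ∖ U ∈ τ):
  U = ∅, X ∖ U = {G, H, I} — both open, so U is clopen.
  U = {G, H, I}, X ∖ U = ∅ — both open, so U is clopen.
Only trivial clopens (∅ and X) exist, so (X, τ) is connected.
Compute connected components by grouping points that agree on all clopens:
  component: {G, H, I}


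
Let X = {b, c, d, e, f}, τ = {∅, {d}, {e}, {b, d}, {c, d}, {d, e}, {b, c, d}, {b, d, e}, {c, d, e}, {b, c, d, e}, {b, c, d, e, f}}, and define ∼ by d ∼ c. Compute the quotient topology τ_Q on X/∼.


X/∼ = {[b], [c=d], [e], [f]}; |τ_Q| = 7.

Equivalence classes: [b], [c=d], [e], [f].
Quotient map π: X → X/∼ sends b ↦ [b], c ↦ [c=d], d ↦ [c=d], e ↦ [e], f ↦ [f].
For each subset V ⊆ X/∼, compute π^{-1}(V) ⊆ X and check whether π^{-1}(V) ∈ τ. V is open in τ_Q iff π^{-1}(V) ∈ τ.
  V = {}: π^{-1}(V) = ∅ ∈ τ ✓.
  V = {[b]}: π^{-1}(V) = {b} ∉ τ ✗.
  V = {[c=d]}: π^{-1}(V) = {c, d} ∈ τ ✓.
  V = {[b], [c=d]}: π^{-1}(V) = {b, c, d} ∈ τ ✓.
  V = {[e]}: π^{-1}(V) = {e} ∈ τ ✓.
  V = {[b], [e]}: π^{-1}(V) = {b, e} ∉ τ ✗.
  V = {[c=d], [e]}: π^{-1}(V) = {c, d, e} ∈ τ ✓.
  V = {[b], [c=d], [e]}: π^{-1}(V) = {b, c, d, e} ∈ τ ✓.
  V = {[f]}: π^{-1}(V) = {f} ∉ τ ✗.
  V = {[b], [f]}: π^{-1}(V) = {b, f} ∉ τ ✗.
  V = {[c=d], [f]}: π^{-1}(V) = {c, d, f} ∉ τ ✗.
  V = {[b], [c=d], [f]}: π^{-1}(V) = {b, c, d, f} ∉ τ ✗.
  V = {[e], [f]}: π^{-1}(V) = {e, f} ∉ τ ✗.
  V = {[b], [e], [f]}: π^{-1}(V) = {b, e, f} ∉ τ ✗.
  V = {[c=d], [e], [f]}: π^{-1}(V) = {c, d, e, f} ∉ τ ✗.
  V = {[b], [c=d], [e], [f]}: π^{-1}(V) = {b, c, d, e, f} ∈ τ ✓.
Open sets in the quotient: τ_Q = {{}, {[c=d]}, {[b], [c=d]}, {[e]}, {[c=d], [e]}, {[b], [c=d], [e]}, {[b], [c=d], [e], [f]}} (7 elements).


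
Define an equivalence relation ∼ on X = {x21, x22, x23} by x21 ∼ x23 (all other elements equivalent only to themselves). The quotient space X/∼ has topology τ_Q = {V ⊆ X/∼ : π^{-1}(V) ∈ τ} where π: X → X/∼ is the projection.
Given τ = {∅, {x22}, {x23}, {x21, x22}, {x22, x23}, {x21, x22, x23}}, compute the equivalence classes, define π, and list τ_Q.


X/∼ = {[x21=x23], [x22]}; |τ_Q| = 3.

Equivalence classes: [x21=x23], [x22].
Quotient map π: X → X/∼ sends x21 ↦ [x21=x23], x22 ↦ [x22], x23 ↦ [x21=x23].
For each subset V ⊆ X/∼, compute π^{-1}(V) ⊆ X and check whether π^{-1}(V) ∈ τ. V is open in τ_Q iff π^{-1}(V) ∈ τ.
  V = {}: π^{-1}(V) = ∅ ∈ τ ✓.
  V = {[x21=x23]}: π^{-1}(V) = {x21, x23} ∉ τ ✗.
  V = {[x22]}: π^{-1}(V) = {x22} ∈ τ ✓.
  V = {[x21=x23], [x22]}: π^{-1}(V) = {x21, x22, x23} ∈ τ ✓.
Open sets in the quotient: τ_Q = {{}, {[x22]}, {[x21=x23], [x22]}} (3 elements).


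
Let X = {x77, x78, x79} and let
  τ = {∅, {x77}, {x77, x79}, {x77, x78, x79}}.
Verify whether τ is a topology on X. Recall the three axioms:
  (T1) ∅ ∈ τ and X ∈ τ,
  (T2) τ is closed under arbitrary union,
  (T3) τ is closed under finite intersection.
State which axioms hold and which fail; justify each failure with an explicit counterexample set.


τ IS a topology on X.

Axiom (T1): ∅ ∈ τ? Yes; X ∈ τ? Yes.
Axiom (T2/T3): check pairwise unions and intersections of members of τ.
All pairwise intersections and unions checked — each lies in τ. Therefore τ satisfies (T1), (T2), (T3): it IS a topology on X.


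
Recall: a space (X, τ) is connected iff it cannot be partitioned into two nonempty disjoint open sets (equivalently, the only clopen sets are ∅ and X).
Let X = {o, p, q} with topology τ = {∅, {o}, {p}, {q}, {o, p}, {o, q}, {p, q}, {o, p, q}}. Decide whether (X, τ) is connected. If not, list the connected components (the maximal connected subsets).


(X, τ) is disconnected; components = [{o}, {p}, {q}].

Find clopen sets (U ∈ τ with X ∖ U ∈ τ):
  U = ∅, X ∖ U = {o, p, q} — both open, so U is clopen.
  U = {o}, X ∖ U = {p, q} — both open, so U is clopen.
  U = {p}, X ∖ U = {o, q} — both open, so U is clopen.
  U = {q}, X ∖ U = {o, p} — both open, so U is clopen.
  U = {o, p}, X ∖ U = {q} — both open, so U is clopen.
  U = {o, q}, X ∖ U = {p} — both open, so U is clopen.
  U = {p, q}, X ∖ U = {o} — both open, so U is clopen.
  U = {o, p, q}, X ∖ U = ∅ — both open, so U is clopen.
Nontrivial clopen(s) exist: e.g. {q}. So (X, τ) is disconnected.
Compute connected components by grouping points that agree on all clopens:
  component: {o}
  component: {p}
  component: {q}


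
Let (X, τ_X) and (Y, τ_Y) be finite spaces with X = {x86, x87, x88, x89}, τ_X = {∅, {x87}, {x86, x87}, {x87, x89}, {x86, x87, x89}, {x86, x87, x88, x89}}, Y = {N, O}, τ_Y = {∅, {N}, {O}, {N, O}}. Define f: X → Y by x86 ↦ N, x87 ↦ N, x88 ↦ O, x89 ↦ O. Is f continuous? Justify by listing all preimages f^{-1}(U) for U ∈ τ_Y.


f is NOT continuous.

Compute f^{-1}(U) for each U ∈ τ_Y:
  U = ∅: f^{-1}(U) = ∅ ∈ τ_X ✓.
  U = {N}: f^{-1}(U) = {x86, x87} ∈ τ_X ✓.
  U = {O}: f^{-1}(U) = {x88, x89} ∉ τ_X ✗.
  U = {N, O}: f^{-1}(U) = {x86, x87, x88, x89} ∈ τ_X ✓.
Found U = {O} with f^{-1}(U) = {x88, x89} not in τ_X. Therefore f is NOT continuous.


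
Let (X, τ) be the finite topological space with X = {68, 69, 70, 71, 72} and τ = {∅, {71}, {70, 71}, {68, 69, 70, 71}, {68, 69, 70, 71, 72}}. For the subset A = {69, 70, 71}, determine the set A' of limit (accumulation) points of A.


A' = {68, 69, 70, 72}

For each x ∈ X, list the open sets U ∈ τ with x ∈ U, then check whether U ∩ (A ∖ {x}) ≠ ∅ for every such U.
  x = 68: opens ∋ x are {68, 69, 70, 71}, {68, 69, 70, 71, 72}; each meets A ∖ {68}, so x IS a limit point.
  x = 69: opens ∋ x are {68, 69, 70, 71}, {68, 69, 70, 71, 72}; each meets A ∖ {69}, so x IS a limit point.
  x = 70: opens ∋ x are {70, 71}, {68, 69, 70, 71}, {68, 69, 70, 71, 72}; each meets A ∖ {70}, so x IS a limit point.
  x = 71: open {71} ∋ x has {71} ∩ (A ∖ {71}) = ∅, so x is NOT a limit point.
  x = 72: opens ∋ x are {68, 69, 70, 71, 72}; each meets A ∖ {72}, so x IS a limit point.
Collecting: A' = {68, 69, 70, 72}.


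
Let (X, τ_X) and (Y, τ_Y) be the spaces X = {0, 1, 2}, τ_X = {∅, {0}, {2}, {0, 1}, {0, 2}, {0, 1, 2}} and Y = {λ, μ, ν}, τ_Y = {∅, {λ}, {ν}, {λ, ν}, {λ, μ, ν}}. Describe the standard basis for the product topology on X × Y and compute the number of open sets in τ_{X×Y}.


Basis B = {∅ × ∅, {0} × {λ}, {0} × {ν}, {2} × {λ}, {2} × {ν}, {0} × {λ, ν}, {0, 1} × {λ}, {0, 2} × {λ}, {0, 1} × {ν}, {0, 2} × {ν}, {2} × {λ, ν}, {0} × {λ, μ, ν}, {0, 1, 2} × {λ}, {0, 1, 2} × {ν}, {2} × {λ, μ, ν}, {0, 1} × {λ, ν}, {0, 2} × {λ, ν}, {0, 1} × {λ, μ, ν}, {0, 2} × {λ, μ, ν}, {0, 1, 2} × {λ, ν}, {0, 1, 2} × {λ, μ, ν}}; |τ_{X×Y}| = 70.

Enumerate products U × V with U ∈ τ_X, V ∈ τ_Y (deduplicated):
  ∅ × ∅ = {} (∅)
  {0} × {λ} = {(0,λ)}
  {0} × {ν} = {(0,ν)}
  {2} × {λ} = {(2,λ)}
  {2} × {ν} = {(2,ν)}
  {0} × {λ, ν} = {(0,λ), (0,ν)}
  {0, 1} × {λ} = {(0,λ), (1,λ)}
  {0, 2} × {λ} = {(0,λ), (2,λ)}
  {0, 1} × {ν} = {(0,ν), (1,ν)}
  {0, 2} × {ν} = {(0,ν), (2,ν)}
  {2} × {λ, ν} = {(2,λ), (2,ν)}
  {0} × {λ, μ, ν} = {(0,λ), (0,μ), (0,ν)}
  {0, 1, 2} × {λ} = {(0,λ), (1,λ), (2,λ)}
  {0, 1, 2} × {ν} = {(0,ν), (1,ν), (2,ν)}
  {2} × {λ, μ, ν} = {(2,λ), (2,μ), (2,ν)}
  {0, 1} × {λ, ν} = {(0,λ), (0,ν), (1,λ), (1,ν)}
  {0, 2} × {λ, ν} = {(0,λ), (0,ν), (2,λ), (2,ν)}
  {0, 1} × {λ, μ, ν} = {(0,λ), (0,μ), (0,ν), (1,λ), (1,μ), (1,ν)}
  {0, 2} × {λ, μ, ν} = {(0,λ), (0,μ), (0,ν), (2,λ), (2,μ), (2,ν)}
  {0, 1, 2} × {λ, ν} = {(0,λ), (0,ν), (1,λ), (1,ν), (2,λ), (2,ν)}
  {0, 1, 2} × {λ, μ, ν} = {(0,λ), (0,μ), (0,ν), (1,λ), (1,μ), (1,ν), (2,λ), (2,μ), (2,ν)}
These 21 distinct sets form the basis B.
Close under arbitrary unions to get τ_{X×Y}; counting gives |τ_{X×Y}| = 70.


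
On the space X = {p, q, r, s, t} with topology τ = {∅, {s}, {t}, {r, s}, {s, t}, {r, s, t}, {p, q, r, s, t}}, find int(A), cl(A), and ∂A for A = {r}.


int(A) = ∅, cl(A) = {p, q, r}, ∂A = {p, q, r}.

Closed sets in (X, τ) are complements of opens:
  closed(X, τ) = {∅, {p, q}, {p, q, r}, {p, q, t}, {p, q, r, s}, {p, q, r, t}, {p, q, r, s, t}}.
int(A) = ⋃ {U ∈ τ : U ⊆ A}. Opens contained in A: ∅.
Taking the union of these: int(A) = ∅.
cl(A) = ⋂ {C closed : A ⊆ C}. Closed sets containing A: {p, q, r}, {p, q, r, s}, {p, q, r, t}, {p, q, r, s, t}.
Intersecting these: cl(A) = {p, q, r}.
∂A = cl(A) ∖ int(A) = {p, q, r} ∖ ∅ = {p, q, r}.


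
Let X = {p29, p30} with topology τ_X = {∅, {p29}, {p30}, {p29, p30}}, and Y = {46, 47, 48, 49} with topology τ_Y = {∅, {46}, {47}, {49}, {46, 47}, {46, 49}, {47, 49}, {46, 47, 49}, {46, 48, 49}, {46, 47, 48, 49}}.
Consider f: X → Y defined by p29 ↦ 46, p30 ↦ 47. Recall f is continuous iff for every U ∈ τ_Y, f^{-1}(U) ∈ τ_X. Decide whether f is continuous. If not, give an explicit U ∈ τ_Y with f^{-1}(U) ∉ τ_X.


f IS continuous.

Compute f^{-1}(U) for each U ∈ τ_Y:
  U = ∅: f^{-1}(U) = ∅ ∈ τ_X ✓.
  U = {46}: f^{-1}(U) = {p29} ∈ τ_X ✓.
  U = {47}: f^{-1}(U) = {p30} ∈ τ_X ✓.
  U = {49}: f^{-1}(U) = ∅ ∈ τ_X ✓.
  U = {46, 47}: f^{-1}(U) = {p29, p30} ∈ τ_X ✓.
  U = {46, 49}: f^{-1}(U) = {p29} ∈ τ_X ✓.
  U = {47, 49}: f^{-1}(U) = {p30} ∈ τ_X ✓.
  U = {46, 47, 49}: f^{-1}(U) = {p29, p30} ∈ τ_X ✓.
  U = {46, 48, 49}: f^{-1}(U) = {p29} ∈ τ_X ✓.
  U = {46, 47, 48, 49}: f^{-1}(U) = {p29, p30} ∈ τ_X ✓.
Every preimage lies in τ_X, so f IS continuous.


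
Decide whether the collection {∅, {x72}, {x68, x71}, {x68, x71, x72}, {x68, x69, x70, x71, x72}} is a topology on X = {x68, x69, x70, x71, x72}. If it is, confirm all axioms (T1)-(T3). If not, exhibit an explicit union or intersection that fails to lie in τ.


τ IS a topology on X.

Axiom (T1): ∅ ∈ τ? Yes; X ∈ τ? Yes.
Axiom (T2/T3): check pairwise unions and intersections of members of τ.
All pairwise intersections and unions checked — each lies in τ. Therefore τ satisfies (T1), (T2), (T3): it IS a topology on X.


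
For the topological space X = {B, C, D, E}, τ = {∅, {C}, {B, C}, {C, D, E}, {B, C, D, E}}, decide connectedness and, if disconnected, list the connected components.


(X, τ) is connected.

Find clopen sets (U ∈ τ with X ∖ U ∈ τ):
  U = ∅, X ∖ U = {B, C, D, E} — both open, so U is clopen.
  U = {B, C, D, E}, X ∖ U = ∅ — both open, so U is clopen.
Only trivial clopens (∅ and X) exist, so (X, τ) is connected.
Compute connected components by grouping points that agree on all clopens:
  component: {B, C, D, E}


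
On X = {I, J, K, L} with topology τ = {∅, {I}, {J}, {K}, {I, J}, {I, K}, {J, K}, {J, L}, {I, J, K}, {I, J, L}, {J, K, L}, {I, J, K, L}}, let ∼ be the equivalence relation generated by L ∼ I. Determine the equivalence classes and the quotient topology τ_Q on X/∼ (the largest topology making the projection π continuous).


X/∼ = {[I=L], [J], [K]}; |τ_Q| = 6.

Equivalence classes: [I=L], [J], [K].
Quotient map π: X → X/∼ sends I ↦ [I=L], J ↦ [J], K ↦ [K], L ↦ [I=L].
For each subset V ⊆ X/∼, compute π^{-1}(V) ⊆ X and check whether π^{-1}(V) ∈ τ. V is open in τ_Q iff π^{-1}(V) ∈ τ.
  V = {}: π^{-1}(V) = ∅ ∈ τ ✓.
  V = {[I=L]}: π^{-1}(V) = {I, L} ∉ τ ✗.
  V = {[J]}: π^{-1}(V) = {J} ∈ τ ✓.
  V = {[I=L], [J]}: π^{-1}(V) = {I, J, L} ∈ τ ✓.
  V = {[K]}: π^{-1}(V) = {K} ∈ τ ✓.
  V = {[I=L], [K]}: π^{-1}(V) = {I, K, L} ∉ τ ✗.
  V = {[J], [K]}: π^{-1}(V) = {J, K} ∈ τ ✓.
  V = {[I=L], [J], [K]}: π^{-1}(V) = {I, J, K, L} ∈ τ ✓.
Open sets in the quotient: τ_Q = {{}, {[J]}, {[I=L], [J]}, {[K]}, {[J], [K]}, {[I=L], [J], [K]}} (6 elements).


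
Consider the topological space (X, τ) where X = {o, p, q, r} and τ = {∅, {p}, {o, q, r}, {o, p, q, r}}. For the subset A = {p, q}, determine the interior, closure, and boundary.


int(A) = {p}, cl(A) = {o, p, q, r}, ∂A = {o, q, r}.

Closed sets in (X, τ) are complements of opens:
  closed(X, τ) = {∅, {p}, {o, q, r}, {o, p, q, r}}.
int(A) = ⋃ {U ∈ τ : U ⊆ A}. Opens contained in A: ∅, {p}.
Taking the union of these: int(A) = {p}.
cl(A) = ⋂ {C closed : A ⊆ C}. Closed sets containing A: {o, p, q, r}.
Intersecting these: cl(A) = {o, p, q, r}.
∂A = cl(A) ∖ int(A) = {o, p, q, r} ∖ {p} = {o, q, r}.


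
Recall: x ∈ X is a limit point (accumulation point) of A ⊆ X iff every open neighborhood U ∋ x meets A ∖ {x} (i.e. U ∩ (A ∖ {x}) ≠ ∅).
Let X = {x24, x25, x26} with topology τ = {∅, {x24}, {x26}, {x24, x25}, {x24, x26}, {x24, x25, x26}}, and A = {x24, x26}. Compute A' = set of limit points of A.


A' = {x25}

For each x ∈ X, list the open sets U ∈ τ with x ∈ U, then check whether U ∩ (A ∖ {x}) ≠ ∅ for every such U.
  x = x24: open {x24} ∋ x has {x24} ∩ (A ∖ {x24}) = ∅, so x is NOT a limit point.
  x = x25: opens ∋ x are {x24, x25}, {x24, x25, x26}; each meets A ∖ {x25}, so x IS a limit point.
  x = x26: open {x26} ∋ x has {x26} ∩ (A ∖ {x26}) = ∅, so x is NOT a limit point.
Collecting: A' = {x25}.


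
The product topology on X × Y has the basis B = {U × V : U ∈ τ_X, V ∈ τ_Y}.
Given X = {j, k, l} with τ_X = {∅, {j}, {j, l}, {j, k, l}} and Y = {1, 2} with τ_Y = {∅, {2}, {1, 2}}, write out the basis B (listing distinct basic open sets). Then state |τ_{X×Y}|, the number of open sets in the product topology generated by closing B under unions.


Basis B = {∅ × ∅, {j} × {2}, {j} × {1, 2}, {j, l} × {2}, {j, k, l} × {2}, {j, l} × {1, 2}, {j, k, l} × {1, 2}}; |τ_{X×Y}| = 10.

Enumerate products U × V with U ∈ τ_X, V ∈ τ_Y (deduplicated):
  ∅ × ∅ = {} (∅)
  {j} × {2} = {(j,2)}
  {j} × {1, 2} = {(j,1), (j,2)}
  {j, l} × {2} = {(j,2), (l,2)}
  {j, k, l} × {2} = {(j,2), (k,2), (l,2)}
  {j, l} × {1, 2} = {(j,1), (j,2), (l,1), (l,2)}
  {j, k, l} × {1, 2} = {(j,1), (j,2), (k,1), (k,2), (l,1), (l,2)}
These 7 distinct sets form the basis B.
Close under arbitrary unions to get τ_{X×Y}; counting gives |τ_{X×Y}| = 10.


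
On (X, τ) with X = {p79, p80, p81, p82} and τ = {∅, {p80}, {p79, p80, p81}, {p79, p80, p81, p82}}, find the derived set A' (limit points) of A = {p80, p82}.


A' = {p79, p81, p82}

For each x ∈ X, list the open sets U ∈ τ with x ∈ U, then check whether U ∩ (A ∖ {x}) ≠ ∅ for every such U.
  x = p79: opens ∋ x are {p79, p80, p81}, {p79, p80, p81, p82}; each meets A ∖ {p79}, so x IS a limit point.
  x = p80: open {p80} ∋ x has {p80} ∩ (A ∖ {p80}) = ∅, so x is NOT a limit point.
  x = p81: opens ∋ x are {p79, p80, p81}, {p79, p80, p81, p82}; each meets A ∖ {p81}, so x IS a limit point.
  x = p82: opens ∋ x are {p79, p80, p81, p82}; each meets A ∖ {p82}, so x IS a limit point.
Collecting: A' = {p79, p81, p82}.


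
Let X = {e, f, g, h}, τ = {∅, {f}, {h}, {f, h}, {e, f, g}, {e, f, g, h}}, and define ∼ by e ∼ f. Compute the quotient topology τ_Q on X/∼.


X/∼ = {[e=f], [g], [h]}; |τ_Q| = 4.

Equivalence classes: [e=f], [g], [h].
Quotient map π: X → X/∼ sends e ↦ [e=f], f ↦ [e=f], g ↦ [g], h ↦ [h].
For each subset V ⊆ X/∼, compute π^{-1}(V) ⊆ X and check whether π^{-1}(V) ∈ τ. V is open in τ_Q iff π^{-1}(V) ∈ τ.
  V = {}: π^{-1}(V) = ∅ ∈ τ ✓.
  V = {[e=f]}: π^{-1}(V) = {e, f} ∉ τ ✗.
  V = {[g]}: π^{-1}(V) = {g} ∉ τ ✗.
  V = {[e=f], [g]}: π^{-1}(V) = {e, f, g} ∈ τ ✓.
  V = {[h]}: π^{-1}(V) = {h} ∈ τ ✓.
  V = {[e=f], [h]}: π^{-1}(V) = {e, f, h} ∉ τ ✗.
  V = {[g], [h]}: π^{-1}(V) = {g, h} ∉ τ ✗.
  V = {[e=f], [g], [h]}: π^{-1}(V) = {e, f, g, h} ∈ τ ✓.
Open sets in the quotient: τ_Q = {{}, {[e=f], [g]}, {[h]}, {[e=f], [g], [h]}} (4 elements).


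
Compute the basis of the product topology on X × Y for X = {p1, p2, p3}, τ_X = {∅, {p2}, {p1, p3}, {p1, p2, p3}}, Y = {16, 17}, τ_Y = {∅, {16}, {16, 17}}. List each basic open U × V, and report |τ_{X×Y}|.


Basis B = {∅ × ∅, {p2} × {16}, {p1, p3} × {16}, {p2} × {16, 17}, {p1, p2, p3} × {16}, {p1, p3} × {16, 17}, {p1, p2, p3} × {16, 17}}; |τ_{X×Y}| = 9.

Enumerate products U × V with U ∈ τ_X, V ∈ τ_Y (deduplicated):
  ∅ × ∅ = {} (∅)
  {p2} × {16} = {(p2,16)}
  {p1, p3} × {16} = {(p1,16), (p3,16)}
  {p2} × {16, 17} = {(p2,16), (p2,17)}
  {p1, p2, p3} × {16} = {(p1,16), (p2,16), (p3,16)}
  {p1, p3} × {16, 17} = {(p1,16), (p1,17), (p3,16), (p3,17)}
  {p1, p2, p3} × {16, 17} = {(p1,16), (p1,17), (p2,16), (p2,17), (p3,16), (p3,17)}
These 7 distinct sets form the basis B.
Close under arbitrary unions to get τ_{X×Y}; counting gives |τ_{X×Y}| = 9.


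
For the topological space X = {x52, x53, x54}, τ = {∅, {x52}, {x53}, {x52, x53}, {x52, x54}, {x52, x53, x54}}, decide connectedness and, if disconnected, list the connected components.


(X, τ) is disconnected; components = [{x53}, {x52, x54}].

Find clopen sets (U ∈ τ with X ∖ U ∈ τ):
  U = ∅, X ∖ U = {x52, x53, x54} — both open, so U is clopen.
  U = {x53}, X ∖ U = {x52, x54} — both open, so U is clopen.
  U = {x52, x54}, X ∖ U = {x53} — both open, so U is clopen.
  U = {x52, x53, x54}, X ∖ U = ∅ — both open, so U is clopen.
Nontrivial clopen(s) exist: e.g. {x53}. So (X, τ) is disconnected.
Compute connected components by grouping points that agree on all clopens:
  component: {x53}
  component: {x52, x54}


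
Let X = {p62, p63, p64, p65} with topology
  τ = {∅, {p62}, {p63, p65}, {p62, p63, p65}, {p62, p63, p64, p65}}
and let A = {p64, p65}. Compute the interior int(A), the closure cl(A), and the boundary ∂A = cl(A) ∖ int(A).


int(A) = ∅, cl(A) = {p63, p64, p65}, ∂A = {p63, p64, p65}.

Closed sets in (X, τ) are complements of opens:
  closed(X, τ) = {∅, {p64}, {p62, p64}, {p63, p64, p65}, {p62, p63, p64, p65}}.
int(A) = ⋃ {U ∈ τ : U ⊆ A}. Opens contained in A: ∅.
Taking the union of these: int(A) = ∅.
cl(A) = ⋂ {C closed : A ⊆ C}. Closed sets containing A: {p63, p64, p65}, {p62, p63, p64, p65}.
Intersecting these: cl(A) = {p63, p64, p65}.
∂A = cl(A) ∖ int(A) = {p63, p64, p65} ∖ ∅ = {p63, p64, p65}.


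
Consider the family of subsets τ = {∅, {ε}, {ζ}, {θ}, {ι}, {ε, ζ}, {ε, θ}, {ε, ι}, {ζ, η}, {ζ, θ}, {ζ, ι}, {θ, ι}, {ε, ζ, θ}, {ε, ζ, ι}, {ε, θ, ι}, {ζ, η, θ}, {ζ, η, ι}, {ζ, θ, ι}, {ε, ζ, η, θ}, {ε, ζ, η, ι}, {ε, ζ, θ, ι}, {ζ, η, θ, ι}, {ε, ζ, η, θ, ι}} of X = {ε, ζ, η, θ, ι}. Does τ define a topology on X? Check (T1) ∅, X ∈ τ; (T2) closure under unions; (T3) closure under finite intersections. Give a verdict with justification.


τ is NOT a topology on X.

Axiom (T1): ∅ ∈ τ? Yes; X ∈ τ? Yes.
Axiom (T2/T3): check pairwise unions and intersections of members of τ.
Counterexample for (T2): {ε} ∪ {ζ, η} = {ε, ζ, η} ∉ τ. Therefore τ is NOT a topology.


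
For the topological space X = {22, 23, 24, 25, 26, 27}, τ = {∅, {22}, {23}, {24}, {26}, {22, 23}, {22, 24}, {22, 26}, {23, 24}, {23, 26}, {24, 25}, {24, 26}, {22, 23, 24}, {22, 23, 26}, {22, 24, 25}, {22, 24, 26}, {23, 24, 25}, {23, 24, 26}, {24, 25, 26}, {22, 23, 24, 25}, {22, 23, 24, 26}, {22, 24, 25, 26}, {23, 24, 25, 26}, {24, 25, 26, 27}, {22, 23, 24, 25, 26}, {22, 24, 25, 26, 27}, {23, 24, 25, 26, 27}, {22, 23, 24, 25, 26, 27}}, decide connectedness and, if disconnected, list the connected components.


(X, τ) is disconnected; components = [{22}, {23}, {24, 25, 26, 27}].

Find clopen sets (U ∈ τ with X ∖ U ∈ τ):
  U = ∅, X ∖ U = {22, 23, 24, 25, 26, 27} — both open, so U is clopen.
  U = {22}, X ∖ U = {23, 24, 25, 26, 27} — both open, so U is clopen.
  U = {23}, X ∖ U = {22, 24, 25, 26, 27} — both open, so U is clopen.
  U = {22, 23}, X ∖ U = {24, 25, 26, 27} — both open, so U is clopen.
  U = {24, 25, 26, 27}, X ∖ U = {22, 23} — both open, so U is clopen.
  U = {22, 24, 25, 26, 27}, X ∖ U = {23} — both open, so U is clopen.
  U = {23, 24, 25, 26, 27}, X ∖ U = {22} — both open, so U is clopen.
  U = {22, 23, 24, 25, 26, 27}, X ∖ U = ∅ — both open, so U is clopen.
Nontrivial clopen(s) exist: e.g. {23}. So (X, τ) is disconnected.
Compute connected components by grouping points that agree on all clopens:
  component: {22}
  component: {23}
  component: {24, 25, 26, 27}


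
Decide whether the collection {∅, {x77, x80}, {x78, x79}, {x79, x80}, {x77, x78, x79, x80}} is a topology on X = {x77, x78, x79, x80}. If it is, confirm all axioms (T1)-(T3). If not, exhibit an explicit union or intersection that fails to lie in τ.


τ is NOT a topology on X.

Axiom (T1): ∅ ∈ τ? Yes; X ∈ τ? Yes.
Axiom (T2/T3): check pairwise unions and intersections of members of τ.
Counterexample for (T3): {x77, x80} ∩ {x79, x80} = {x80} ∉ τ. Therefore τ is NOT a topology.


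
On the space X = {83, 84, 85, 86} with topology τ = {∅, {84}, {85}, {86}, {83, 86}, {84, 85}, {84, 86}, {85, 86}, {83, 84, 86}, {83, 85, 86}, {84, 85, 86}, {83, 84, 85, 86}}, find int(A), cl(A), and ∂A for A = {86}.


int(A) = {86}, cl(A) = {83, 86}, ∂A = {83}.

Closed sets in (X, τ) are complements of opens:
  closed(X, τ) = {∅, {83}, {84}, {85}, {83, 84}, {83, 85}, {83, 86}, {84, 85}, {83, 84, 85}, {83, 84, 86}, {83, 85, 86}, {83, 84, 85, 86}}.
int(A) = ⋃ {U ∈ τ : U ⊆ A}. Opens contained in A: ∅, {86}.
Taking the union of these: int(A) = {86}.
cl(A) = ⋂ {C closed : A ⊆ C}. Closed sets containing A: {83, 86}, {83, 84, 86}, {83, 85, 86}, {83, 84, 85, 86}.
Intersecting these: cl(A) = {83, 86}.
∂A = cl(A) ∖ int(A) = {83, 86} ∖ {86} = {83}.


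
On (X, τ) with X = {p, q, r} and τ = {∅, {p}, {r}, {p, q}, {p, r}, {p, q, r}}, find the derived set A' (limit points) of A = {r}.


A' = ∅

For each x ∈ X, list the open sets U ∈ τ with x ∈ U, then check whether U ∩ (A ∖ {x}) ≠ ∅ for every such U.
  x = p: open {p} ∋ x has {p} ∩ (A ∖ {p}) = ∅, so x is NOT a limit point.
  x = q: open {p, q} ∋ x has {p, q} ∩ (A ∖ {q}) = ∅, so x is NOT a limit point.
  x = r: open {r} ∋ x has {r} ∩ (A ∖ {r}) = ∅, so x is NOT a limit point.
Collecting: A' = ∅.


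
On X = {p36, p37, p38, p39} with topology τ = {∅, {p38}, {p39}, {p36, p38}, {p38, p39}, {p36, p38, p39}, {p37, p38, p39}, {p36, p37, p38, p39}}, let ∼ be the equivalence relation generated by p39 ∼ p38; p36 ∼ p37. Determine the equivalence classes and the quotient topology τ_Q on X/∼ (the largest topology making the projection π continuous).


X/∼ = {[p36=p37], [p38=p39]}; |τ_Q| = 3.

Equivalence classes: [p36=p37], [p38=p39].
Quotient map π: X → X/∼ sends p36 ↦ [p36=p37], p37 ↦ [p36=p37], p38 ↦ [p38=p39], p39 ↦ [p38=p39].
For each subset V ⊆ X/∼, compute π^{-1}(V) ⊆ X and check whether π^{-1}(V) ∈ τ. V is open in τ_Q iff π^{-1}(V) ∈ τ.
  V = {}: π^{-1}(V) = ∅ ∈ τ ✓.
  V = {[p36=p37]}: π^{-1}(V) = {p36, p37} ∉ τ ✗.
  V = {[p38=p39]}: π^{-1}(V) = {p38, p39} ∈ τ ✓.
  V = {[p36=p37], [p38=p39]}: π^{-1}(V) = {p36, p37, p38, p39} ∈ τ ✓.
Open sets in the quotient: τ_Q = {{}, {[p38=p39]}, {[p36=p37], [p38=p39]}} (3 elements).


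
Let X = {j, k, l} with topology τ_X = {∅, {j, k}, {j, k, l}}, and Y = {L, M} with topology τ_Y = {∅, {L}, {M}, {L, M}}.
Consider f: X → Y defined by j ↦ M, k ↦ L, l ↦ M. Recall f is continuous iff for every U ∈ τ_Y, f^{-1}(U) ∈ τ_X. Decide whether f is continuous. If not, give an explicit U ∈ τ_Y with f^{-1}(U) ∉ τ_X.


f is NOT continuous.

Compute f^{-1}(U) for each U ∈ τ_Y:
  U = ∅: f^{-1}(U) = ∅ ∈ τ_X ✓.
  U = {L}: f^{-1}(U) = {k} ∉ τ_X ✗.
  U = {M}: f^{-1}(U) = {j, l} ∉ τ_X ✗.
  U = {L, M}: f^{-1}(U) = {j, k, l} ∈ τ_X ✓.
Found U = {L} with f^{-1}(U) = {k} not in τ_X. Therefore f is NOT continuous.


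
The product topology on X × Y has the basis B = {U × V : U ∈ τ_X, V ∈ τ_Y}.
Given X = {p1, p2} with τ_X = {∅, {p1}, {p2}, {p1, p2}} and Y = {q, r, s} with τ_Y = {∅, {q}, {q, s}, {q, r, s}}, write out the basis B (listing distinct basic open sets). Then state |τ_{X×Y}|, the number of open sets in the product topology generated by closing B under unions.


Basis B = {∅ × ∅, {p1} × {q}, {p2} × {q}, {p1} × {q, s}, {p1, p2} × {q}, {p2} × {q, s}, {p1} × {q, r, s}, {p2} × {q, r, s}, {p1, p2} × {q, s}, {p1, p2} × {q, r, s}}; |τ_{X×Y}| = 16.

Enumerate products U × V with U ∈ τ_X, V ∈ τ_Y (deduplicated):
  ∅ × ∅ = {} (∅)
  {p1} × {q} = {(p1,q)}
  {p2} × {q} = {(p2,q)}
  {p1} × {q, s} = {(p1,q), (p1,s)}
  {p1, p2} × {q} = {(p1,q), (p2,q)}
  {p2} × {q, s} = {(p2,q), (p2,s)}
  {p1} × {q, r, s} = {(p1,q), (p1,r), (p1,s)}
  {p2} × {q, r, s} = {(p2,q), (p2,r), (p2,s)}
  {p1, p2} × {q, s} = {(p1,q), (p1,s), (p2,q), (p2,s)}
  {p1, p2} × {q, r, s} = {(p1,q), (p1,r), (p1,s), (p2,q), (p2,r), (p2,s)}
These 10 distinct sets form the basis B.
Close under arbitrary unions to get τ_{X×Y}; counting gives |τ_{X×Y}| = 16.


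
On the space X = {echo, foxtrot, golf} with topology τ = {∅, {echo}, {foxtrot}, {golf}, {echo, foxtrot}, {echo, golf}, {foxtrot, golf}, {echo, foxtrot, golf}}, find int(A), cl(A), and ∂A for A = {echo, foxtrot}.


int(A) = {echo, foxtrot}, cl(A) = {echo, foxtrot}, ∂A = ∅.

Closed sets in (X, τ) are complements of opens:
  closed(X, τ) = {∅, {echo}, {foxtrot}, {golf}, {echo, foxtrot}, {echo, golf}, {foxtrot, golf}, {echo, foxtrot, golf}}.
int(A) = ⋃ {U ∈ τ : U ⊆ A}. Opens contained in A: ∅, {echo}, {foxtrot}, {echo, foxtrot}.
Taking the union of these: int(A) = {echo, foxtrot}.
cl(A) = ⋂ {C closed : A ⊆ C}. Closed sets containing A: {echo, foxtrot}, {echo, foxtrot, golf}.
Intersecting these: cl(A) = {echo, foxtrot}.
∂A = cl(A) ∖ int(A) = {echo, foxtrot} ∖ {echo, foxtrot} = ∅.


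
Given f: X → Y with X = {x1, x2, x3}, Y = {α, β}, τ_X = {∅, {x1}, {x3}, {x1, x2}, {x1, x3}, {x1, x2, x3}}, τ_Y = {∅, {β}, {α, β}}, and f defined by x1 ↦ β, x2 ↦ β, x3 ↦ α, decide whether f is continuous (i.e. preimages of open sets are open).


f IS continuous.

Compute f^{-1}(U) for each U ∈ τ_Y:
  U = ∅: f^{-1}(U) = ∅ ∈ τ_X ✓.
  U = {β}: f^{-1}(U) = {x1, x2} ∈ τ_X ✓.
  U = {α, β}: f^{-1}(U) = {x1, x2, x3} ∈ τ_X ✓.
Every preimage lies in τ_X, so f IS continuous.


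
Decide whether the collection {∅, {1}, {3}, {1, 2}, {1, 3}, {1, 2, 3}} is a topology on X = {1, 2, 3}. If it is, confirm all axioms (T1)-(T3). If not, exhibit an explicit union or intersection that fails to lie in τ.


τ IS a topology on X.

Axiom (T1): ∅ ∈ τ? Yes; X ∈ τ? Yes.
Axiom (T2/T3): check pairwise unions and intersections of members of τ.
All pairwise intersections and unions checked — each lies in τ. Therefore τ satisfies (T1), (T2), (T3): it IS a topology on X.


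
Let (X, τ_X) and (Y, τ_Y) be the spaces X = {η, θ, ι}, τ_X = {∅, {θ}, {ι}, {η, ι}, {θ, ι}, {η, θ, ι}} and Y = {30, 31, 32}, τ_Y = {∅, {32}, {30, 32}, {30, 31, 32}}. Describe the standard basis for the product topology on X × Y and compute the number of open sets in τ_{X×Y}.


Basis B = {∅ × ∅, {θ} × {32}, {ι} × {32}, {η, ι} × {32}, {θ} × {30, 32}, {θ, ι} × {32}, {ι} × {30, 32}, {η, θ, ι} × {32}, {θ} × {30, 31, 32}, {ι} × {30, 31, 32}, {η, ι} × {30, 32}, {θ, ι} × {30, 32}, {η, ι} × {30, 31, 32}, {η, θ, ι} × {30, 32}, {θ, ι} × {30, 31, 32}, {η, θ, ι} × {30, 31, 32}}; |τ_{X×Y}| = 40.

Enumerate products U × V with U ∈ τ_X, V ∈ τ_Y (deduplicated):
  ∅ × ∅ = {} (∅)
  {θ} × {32} = {(θ,32)}
  {ι} × {32} = {(ι,32)}
  {η, ι} × {32} = {(η,32), (ι,32)}
  {θ} × {30, 32} = {(θ,30), (θ,32)}
  {θ, ι} × {32} = {(θ,32), (ι,32)}
  {ι} × {30, 32} = {(ι,30), (ι,32)}
  {η, θ, ι} × {32} = {(η,32), (θ,32), (ι,32)}
  {θ} × {30, 31, 32} = {(θ,30), (θ,31), (θ,32)}
  {ι} × {30, 31, 32} = {(ι,30), (ι,31), (ι,32)}
  {η, ι} × {30, 32} = {(η,30), (η,32), (ι,30), (ι,32)}
  {θ, ι} × {30, 32} = {(θ,30), (θ,32), (ι,30), (ι,32)}
  {η, ι} × {30, 31, 32} = {(η,30), (η,31), (η,32), (ι,30), (ι,31), (ι,32)}
  {η, θ, ι} × {30, 32} = {(η,30), (η,32), (θ,30), (θ,32), (ι,30), (ι,32)}
  {θ, ι} × {30, 31, 32} = {(θ,30), (θ,31), (θ,32), (ι,30), (ι,31), (ι,32)}
  {η, θ, ι} × {30, 31, 32} = {(η,30), (η,31), (η,32), (θ,30), (θ,31), (θ,32), (ι,30), (ι,31), (ι,32)}
These 16 distinct sets form the basis B.
Close under arbitrary unions to get τ_{X×Y}; counting gives |τ_{X×Y}| = 40.


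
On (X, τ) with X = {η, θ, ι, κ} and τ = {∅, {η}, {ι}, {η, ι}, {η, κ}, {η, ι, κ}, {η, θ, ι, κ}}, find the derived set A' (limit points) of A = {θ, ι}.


A' = {θ}

For each x ∈ X, list the open sets U ∈ τ with x ∈ U, then check whether U ∩ (A ∖ {x}) ≠ ∅ for every such U.
  x = η: open {η} ∋ x has {η} ∩ (A ∖ {η}) = ∅, so x is NOT a limit point.
  x = θ: opens ∋ x are {η, θ, ι, κ}; each meets A ∖ {θ}, so x IS a limit point.
  x = ι: open {ι} ∋ x has {ι} ∩ (A ∖ {ι}) = ∅, so x is NOT a limit point.
  x = κ: open {η, κ} ∋ x has {η, κ} ∩ (A ∖ {κ}) = ∅, so x is NOT a limit point.
Collecting: A' = {θ}.


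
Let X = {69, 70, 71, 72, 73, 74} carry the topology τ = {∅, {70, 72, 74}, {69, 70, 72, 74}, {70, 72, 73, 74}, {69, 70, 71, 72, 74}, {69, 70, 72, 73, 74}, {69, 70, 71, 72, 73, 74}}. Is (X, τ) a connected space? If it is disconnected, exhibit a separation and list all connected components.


(X, τ) is connected.

Find clopen sets (U ∈ τ with X ∖ U ∈ τ):
  U = ∅, X ∖ U = {69, 70, 71, 72, 73, 74} — both open, so U is clopen.
  U = {69, 70, 71, 72, 73, 74}, X ∖ U = ∅ — both open, so U is clopen.
Only trivial clopens (∅ and X) exist, so (X, τ) is connected.
Compute connected components by grouping points that agree on all clopens:
  component: {69, 70, 71, 72, 73, 74}


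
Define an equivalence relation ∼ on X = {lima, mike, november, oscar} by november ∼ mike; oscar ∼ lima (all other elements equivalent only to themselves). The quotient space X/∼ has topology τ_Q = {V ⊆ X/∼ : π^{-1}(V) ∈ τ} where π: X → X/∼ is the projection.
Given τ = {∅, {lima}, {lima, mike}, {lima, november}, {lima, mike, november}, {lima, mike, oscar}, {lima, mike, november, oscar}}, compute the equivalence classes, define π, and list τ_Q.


X/∼ = {[lima=oscar], [mike=november]}; |τ_Q| = 2.

Equivalence classes: [lima=oscar], [mike=november].
Quotient map π: X → X/∼ sends lima ↦ [lima=oscar], mike ↦ [mike=november], november ↦ [mike=november], oscar ↦ [lima=oscar].
For each subset V ⊆ X/∼, compute π^{-1}(V) ⊆ X and check whether π^{-1}(V) ∈ τ. V is open in τ_Q iff π^{-1}(V) ∈ τ.
  V = {}: π^{-1}(V) = ∅ ∈ τ ✓.
  V = {[lima=oscar]}: π^{-1}(V) = {lima, oscar} ∉ τ ✗.
  V = {[mike=november]}: π^{-1}(V) = {mike, november} ∉ τ ✗.
  V = {[lima=oscar], [mike=november]}: π^{-1}(V) = {lima, mike, november, oscar} ∈ τ ✓.
Open sets in the quotient: τ_Q = {{}, {[lima=oscar], [mike=november]}} (2 elements).


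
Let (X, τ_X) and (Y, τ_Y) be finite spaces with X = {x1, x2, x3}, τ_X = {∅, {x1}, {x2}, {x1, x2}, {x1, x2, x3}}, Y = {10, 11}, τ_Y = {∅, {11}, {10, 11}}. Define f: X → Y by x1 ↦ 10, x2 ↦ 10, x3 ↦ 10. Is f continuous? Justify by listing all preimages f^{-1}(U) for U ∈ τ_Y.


f IS continuous.

Compute f^{-1}(U) for each U ∈ τ_Y:
  U = ∅: f^{-1}(U) = ∅ ∈ τ_X ✓.
  U = {11}: f^{-1}(U) = ∅ ∈ τ_X ✓.
  U = {10, 11}: f^{-1}(U) = {x1, x2, x3} ∈ τ_X ✓.
Every preimage lies in τ_X, so f IS continuous.


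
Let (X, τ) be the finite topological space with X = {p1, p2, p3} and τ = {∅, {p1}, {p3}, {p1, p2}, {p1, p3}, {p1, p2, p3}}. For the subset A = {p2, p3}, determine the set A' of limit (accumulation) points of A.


A' = ∅

For each x ∈ X, list the open sets U ∈ τ with x ∈ U, then check whether U ∩ (A ∖ {x}) ≠ ∅ for every such U.
  x = p1: open {p1} ∋ x has {p1} ∩ (A ∖ {p1}) = ∅, so x is NOT a limit point.
  x = p2: open {p1, p2} ∋ x has {p1, p2} ∩ (A ∖ {p2}) = ∅, so x is NOT a limit point.
  x = p3: open {p3} ∋ x has {p3} ∩ (A ∖ {p3}) = ∅, so x is NOT a limit point.
Collecting: A' = ∅.


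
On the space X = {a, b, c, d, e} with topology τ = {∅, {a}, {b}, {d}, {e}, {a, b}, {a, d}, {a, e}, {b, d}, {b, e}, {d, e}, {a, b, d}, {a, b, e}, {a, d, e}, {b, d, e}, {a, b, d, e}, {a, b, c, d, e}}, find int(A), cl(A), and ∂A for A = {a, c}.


int(A) = {a}, cl(A) = {a, c}, ∂A = {c}.

Closed sets in (X, τ) are complements of opens:
  closed(X, τ) = {∅, {c}, {a, c}, {b, c}, {c, d}, {c, e}, {a, b, c}, {a, c, d}, {a, c, e}, {b, c, d}, {b, c, e}, {c, d, e}, {a, b, c, d}, {a, b, c, e}, {a, c, d, e}, {b, c, d, e}, {a, b, c, d, e}}.
int(A) = ⋃ {U ∈ τ : U ⊆ A}. Opens contained in A: ∅, {a}.
Taking the union of these: int(A) = {a}.
cl(A) = ⋂ {C closed : A ⊆ C}. Closed sets containing A: {a, c}, {a, b, c}, {a, c, d}, {a, c, e}, {a, b, c, d}, {a, b, c, e}, {a, c, d, e}, {a, b, c, d, e}.
Intersecting these: cl(A) = {a, c}.
∂A = cl(A) ∖ int(A) = {a, c} ∖ {a} = {c}.


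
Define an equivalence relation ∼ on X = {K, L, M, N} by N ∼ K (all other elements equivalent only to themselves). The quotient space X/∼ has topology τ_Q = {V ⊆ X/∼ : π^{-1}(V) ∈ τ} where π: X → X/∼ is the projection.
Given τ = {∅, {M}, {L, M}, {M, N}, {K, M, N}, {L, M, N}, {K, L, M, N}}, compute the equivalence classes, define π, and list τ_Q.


X/∼ = {[K=N], [L], [M]}; |τ_Q| = 5.

Equivalence classes: [K=N], [L], [M].
Quotient map π: X → X/∼ sends K ↦ [K=N], L ↦ [L], M ↦ [M], N ↦ [K=N].
For each subset V ⊆ X/∼, compute π^{-1}(V) ⊆ X and check whether π^{-1}(V) ∈ τ. V is open in τ_Q iff π^{-1}(V) ∈ τ.
  V = {}: π^{-1}(V) = ∅ ∈ τ ✓.
  V = {[K=N]}: π^{-1}(V) = {K, N} ∉ τ ✗.
  V = {[L]}: π^{-1}(V) = {L} ∉ τ ✗.
  V = {[K=N], [L]}: π^{-1}(V) = {K, L, N} ∉ τ ✗.
  V = {[M]}: π^{-1}(V) = {M} ∈ τ ✓.
  V = {[K=N], [M]}: π^{-1}(V) = {K, M, N} ∈ τ ✓.
  V = {[L], [M]}: π^{-1}(V) = {L, M} ∈ τ ✓.
  V = {[K=N], [L], [M]}: π^{-1}(V) = {K, L, M, N} ∈ τ ✓.
Open sets in the quotient: τ_Q = {{}, {[M]}, {[K=N], [M]}, {[L], [M]}, {[K=N], [L], [M]}} (5 elements).
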